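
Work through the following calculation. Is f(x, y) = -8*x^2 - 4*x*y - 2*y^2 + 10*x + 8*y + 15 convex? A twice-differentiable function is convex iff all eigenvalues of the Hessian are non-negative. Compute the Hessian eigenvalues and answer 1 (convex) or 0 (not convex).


The Hessian of f(x,y) = -8*x^2 - 4*x*y - 2*y^2 + 10*x + 8*y + 15 is:
H = [[-16, -4], [-4, -4]]
Trace = -16 - 4 = -20
Determinant = -16*-4 - (-4)^2 = 48
Discriminant = (-20)^2 - 4*48 = 208.0
Eigenvalues: lambda_1 = -17.2111, lambda_2 = -2.7889
The function is not convex.

0


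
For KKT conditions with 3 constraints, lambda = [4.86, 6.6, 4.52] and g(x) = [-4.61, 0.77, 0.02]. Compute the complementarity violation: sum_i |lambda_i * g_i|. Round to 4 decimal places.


KKT complementary slackness check:
lambda_1 * g_1 = 4.86 * -4.61 = -22.4046
lambda_2 * g_2 = 6.6 * 0.77 = 5.082
lambda_3 * g_3 = 4.52 * 0.02 = 0.0904
Total violation = 22.4046 + 5.082 + 0.0904 = 27.577


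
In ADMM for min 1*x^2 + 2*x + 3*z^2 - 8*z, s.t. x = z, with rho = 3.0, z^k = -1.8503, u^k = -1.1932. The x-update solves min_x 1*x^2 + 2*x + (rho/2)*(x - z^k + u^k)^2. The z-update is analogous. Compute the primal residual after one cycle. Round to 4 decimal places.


ADMM iteration with rho = 3.0, z^k = -1.8503, u^k = -1.1932
Step 1: x-update.
Minimize 1*x^2 + 2*x + (3.0/2)*(x + 1.8503 - 1.1932)^2
FOC: (2*1 + 3.0)*x = -2 + 3.0*(-1.8503 + 1.1932)
x^{k+1} = -0.7943
Step 2: z-update.
Minimize 3*z^2 - 8*z + (3.0/2)*(-0.7943 - z - 1.1932)^2
FOC: (2*3 + 3.0)*z = 8 + 3.0*(-0.7943 - 1.1932)
z^{k+1} = 0.2264
Step 3: u-update.
u^{k+1} = -1.1932 - 0.7943 - 0.2264 = -2.2139
Step 4: Primal residual = |-0.7943 - 0.2264| = 1.0207


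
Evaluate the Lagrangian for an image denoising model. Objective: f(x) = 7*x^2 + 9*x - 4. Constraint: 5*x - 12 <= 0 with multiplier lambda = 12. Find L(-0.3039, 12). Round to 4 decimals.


Step 1: Evaluate f(x).
f(-0.3039) = 7*(-0.3039)^2 + 9*(-0.3039) - 4 = -6.0886
Step 2: Evaluate g(x).
g(-0.3039) = 5*-0.3039 - 12 = -13.5195
Step 3: Compute Lagrangian.
L = -6.0886 + 12*-13.5195 = -168.3226


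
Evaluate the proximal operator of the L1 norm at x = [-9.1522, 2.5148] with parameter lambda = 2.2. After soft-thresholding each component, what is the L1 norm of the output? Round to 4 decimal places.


Soft-thresholding with lambda = 2.2:
prox(-9.1522) = sign(-9.1522)*max(|-9.1522| - 2.2, 0) = -6.9522
prox(2.5148) = sign(2.5148)*max(|2.5148| - 2.2, 0) = 0.3148
prox(x) = [-6.9522, 0.3148]
||prox(x)||_1 = 6.9522 + 0.3148 = 7.267


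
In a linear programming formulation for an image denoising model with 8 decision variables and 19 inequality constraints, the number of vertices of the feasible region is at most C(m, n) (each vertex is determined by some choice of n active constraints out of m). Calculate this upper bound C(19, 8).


Each vertex corresponds to some choice of n active constraints out of m, so the number of vertices is at most C(m, n) = m! / (n!(m-n)!).
m = 19, n = 8
Numerator: 19 * 18 * 17 * 16 * 15 * 14 * 13 * 12
Denominator: 8! = 40320
C(19, 8) = 75582


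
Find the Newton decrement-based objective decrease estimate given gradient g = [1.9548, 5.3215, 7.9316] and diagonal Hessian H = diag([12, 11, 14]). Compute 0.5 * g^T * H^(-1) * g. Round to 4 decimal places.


Step 1: H is diagonal, so H^(-1) * g = [0.1629, 0.4838, 0.5665].
Step 2: g^T H^(-1) g = sum_i g_i^2 / H_ii
  = (1.9548)^2/12 + (5.3215)^2/11 + (7.9316)^2/14
  = 0.3184 + 2.5744 + 4.4936 = 7.3864
Step 3: Objective decrease = 0.5 * g^T H^(-1) g = 3.6932


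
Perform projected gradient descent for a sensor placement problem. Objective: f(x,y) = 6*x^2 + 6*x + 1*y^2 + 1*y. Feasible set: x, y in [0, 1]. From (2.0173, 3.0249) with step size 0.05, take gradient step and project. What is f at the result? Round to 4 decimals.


Step 1: Compute gradient at (2.0173, 3.0249).
grad_x = 2*6*2.0173 + 6 = 30.2076
grad_y = 2*1*3.0249 + 1 = 7.0498
Step 2: Gradient step.
x_raw = 2.0173 - 0.05*30.2076 = 0.5069
y_raw = 3.0249 - 0.05*7.0498 = 2.6724
Step 3: Project onto [0, 1].
x_proj = clip(0.5069) = 0.5069
y_proj = clip(2.6724) = 1.0
Step 4: Evaluate f.
f(0.5069, 1.0) = 6.5833


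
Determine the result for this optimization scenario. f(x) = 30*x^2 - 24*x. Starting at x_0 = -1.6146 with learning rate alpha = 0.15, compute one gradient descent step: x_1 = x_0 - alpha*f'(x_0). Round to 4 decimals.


We compute the gradient at x_0 and apply the update.
f'(x) = 60*x - 24
f'(-1.6146) = 60*-1.6146 - 24 = -120.876
x_1 = -1.6146 - 0.15*-120.876 = 16.5168


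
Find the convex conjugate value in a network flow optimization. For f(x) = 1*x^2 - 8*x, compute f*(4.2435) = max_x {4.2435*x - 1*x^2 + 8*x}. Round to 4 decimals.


f*(y) = sup_x {y*x - a*x^2 - b*x} = sup_x {(y-b)*x - a*x^2}
FOC: (y - b) - 2a*x = 0 => x* = (y - b)/(2a)
x* = (4.2435 + 8)/(2*1) = 6.1218
f*(4.2435) = (y-b)^2/(4a) = (4.2435 + 8)^2/(4*1)
= 149.9033/4 = 37.4758


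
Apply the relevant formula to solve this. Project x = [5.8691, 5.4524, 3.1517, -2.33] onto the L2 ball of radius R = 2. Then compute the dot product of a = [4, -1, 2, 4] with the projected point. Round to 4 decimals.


Step 1: Compute ||x|| (intermediates to 6 decimals).
||x|| = sqrt(5.8691^2 + 5.4524^2 + 3.1517^2 + (-2.33)^2) = 8.918358
Step 2: Project.
Since ||x|| > R, scale = R/||x|| = 2/8.918358 = 0.224257, proj(x) = scale * x
proj(x) = [1.316187, 1.222739, 0.706791, -0.522519]
Step 3: Dot product.
a^T * proj(x) = 4*1.316187 - 1*1.222739 + 2*0.706791 + 4*(-0.522519) = 3.3655


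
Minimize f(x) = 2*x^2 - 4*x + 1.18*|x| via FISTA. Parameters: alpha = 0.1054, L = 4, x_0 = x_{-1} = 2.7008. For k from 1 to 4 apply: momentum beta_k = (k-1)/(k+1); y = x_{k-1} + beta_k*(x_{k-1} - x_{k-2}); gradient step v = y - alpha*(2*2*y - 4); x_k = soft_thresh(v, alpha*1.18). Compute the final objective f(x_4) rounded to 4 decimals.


FISTA on f(x) = 2*x^2 - 4*x + 1.18*|x|
L = 4, alpha = 0.1054
Iteration 1: beta = 0.0, y = 2.7008 + 0.0*(2.7008 - 2.7008) = 2.7008
  grad(y) = 6.8032, v = y - alpha*grad = 1.9837
  prox(v) = soft_thresh(1.9837, 0.1244) = 1.8594
Iteration 2: beta = 0.3333, y = 1.8594 + 0.3333*(1.8594 - 2.7008) = 1.5789
  grad(y) = 2.3156, v = y - alpha*grad = 1.3348
  prox(v) = soft_thresh(1.3348, 0.1244) = 1.2105
Iteration 3: beta = 0.5, y = 1.2105 + 0.5*(1.2105 - 1.8594) = 0.886
  grad(y) = -0.456, v = y - alpha*grad = 0.9341
  prox(v) = soft_thresh(0.9341, 0.1244) = 0.8097
Iteration 4: beta = 0.6, y = 0.8097 + 0.6*(0.8097 - 1.2105) = 0.5692
  grad(y) = -1.7231, v = y - alpha*grad = 0.7508
  prox(v) = soft_thresh(0.7508, 0.1244) = 0.6265
f(x_4) = 2*0.6265^2 - 4*0.6265 + 1.18*|0.6265| = -0.9817


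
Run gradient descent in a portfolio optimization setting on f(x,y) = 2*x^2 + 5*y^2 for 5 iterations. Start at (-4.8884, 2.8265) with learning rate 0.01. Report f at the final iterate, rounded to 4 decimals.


Gradient descent on f(x,y) = 2*x^2 + 5*y^2.
Starting point: (-4.8884, 2.8265), alpha = 0.01
Step 1: grad_x = 2*2*-4.8884 = -19.5536, grad_y = 2*5*2.8265 = 28.265
  x_1 = -4.8884 - 0.01*-19.5536 = -4.6929
  y_1 = 2.8265 - 0.01*28.265 = 2.5439
Step 2: grad_x = 2*2*-4.6929 = -18.7715, grad_y = 2*5*2.5439 = 25.4385
  x_2 = -4.6929 - 0.01*-18.7715 = -4.5051
  y_2 = 2.5439 - 0.01*25.4385 = 2.2895
Step 3: grad_x = 2*2*-4.5051 = -18.0206, grad_y = 2*5*2.2895 = 22.8947
  x_3 = -4.5051 - 0.01*-18.0206 = -4.3249
  y_3 = 2.2895 - 0.01*22.8947 = 2.0605
Step 4: grad_x = 2*2*-4.3249 = -17.2998, grad_y = 2*5*2.0605 = 20.6052
  x_4 = -4.3249 - 0.01*-17.2998 = -4.1519
  y_4 = 2.0605 - 0.01*20.6052 = 1.8545
Step 5: grad_x = 2*2*-4.1519 = -16.6078, grad_y = 2*5*1.8545 = 18.5447
  x_5 = -4.1519 - 0.01*-16.6078 = -3.9859
  y_5 = 1.8545 - 0.01*18.5447 = 1.669
f(-3.9859, 1.669) = 2*(-3.9859)^2 + 5*1.669^2 = 45.7024


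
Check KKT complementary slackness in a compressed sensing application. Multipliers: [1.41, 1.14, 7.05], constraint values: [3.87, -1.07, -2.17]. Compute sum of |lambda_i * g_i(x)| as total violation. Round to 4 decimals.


KKT complementary slackness check:
lambda_1 * g_1 = 1.41 * 3.87 = 5.4567
lambda_2 * g_2 = 1.14 * -1.07 = -1.2198
lambda_3 * g_3 = 7.05 * -2.17 = -15.2985
Total violation = 5.4567 + 1.2198 + 15.2985 = 21.975


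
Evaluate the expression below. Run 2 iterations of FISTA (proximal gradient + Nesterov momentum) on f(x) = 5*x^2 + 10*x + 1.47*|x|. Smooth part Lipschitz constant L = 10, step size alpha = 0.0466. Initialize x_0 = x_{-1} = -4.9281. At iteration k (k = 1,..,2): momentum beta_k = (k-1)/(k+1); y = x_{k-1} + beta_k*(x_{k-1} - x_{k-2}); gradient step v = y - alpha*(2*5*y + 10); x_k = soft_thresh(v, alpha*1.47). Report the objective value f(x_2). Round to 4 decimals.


FISTA on f(x) = 5*x^2 + 10*x + 1.47*|x|
L = 10, alpha = 0.0466
Iteration 1: beta = 0.0, y = -4.9281 + 0.0*(-4.9281 + 4.9281) = -4.9281
  grad(y) = -39.281, v = y - alpha*grad = -3.0976
  prox(v) = soft_thresh(-3.0976, 0.0685) = -3.0291
Iteration 2: beta = 0.3333, y = -3.0291 + 0.3333*(-3.0291 + 4.9281) = -2.3961
  grad(y) = -13.961, v = y - alpha*grad = -1.7455
  prox(v) = soft_thresh(-1.7455, 0.0685) = -1.677
f(x_2) = 5*(-1.677)^2 + 10*(-1.677) + 1.47*|-1.677| = -0.243


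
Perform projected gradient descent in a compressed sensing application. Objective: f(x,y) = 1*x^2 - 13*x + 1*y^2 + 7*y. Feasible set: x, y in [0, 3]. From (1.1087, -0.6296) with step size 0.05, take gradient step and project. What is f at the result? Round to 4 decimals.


Step 1: Compute gradient at (1.1087, -0.6296).
grad_x = 2*1*1.1087 - 13 = -10.7826
grad_y = 2*1*-0.6296 + 7 = 5.7408
Step 2: Gradient step.
x_raw = 1.1087 - 0.05*-10.7826 = 1.6478
y_raw = -0.6296 - 0.05*5.7408 = -0.9166
Step 3: Project onto [0, 3].
x_proj = clip(1.6478) = 1.6478
y_proj = clip(-0.9166) = 0.0
Step 4: Evaluate f.
f(1.6478, 0.0) = -18.7064


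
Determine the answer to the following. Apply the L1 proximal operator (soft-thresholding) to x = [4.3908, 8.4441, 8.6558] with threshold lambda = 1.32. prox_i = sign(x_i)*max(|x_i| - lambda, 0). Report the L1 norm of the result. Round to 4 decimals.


Soft-thresholding with lambda = 1.32:
prox(4.3908) = sign(4.3908)*max(|4.3908| - 1.32, 0) = 3.0708
prox(8.4441) = sign(8.4441)*max(|8.4441| - 1.32, 0) = 7.1241
prox(8.6558) = sign(8.6558)*max(|8.6558| - 1.32, 0) = 7.3358
prox(x) = [3.0708, 7.1241, 7.3358]
||prox(x)||_1 = 3.0708 + 7.1241 + 7.3358 = 17.5307


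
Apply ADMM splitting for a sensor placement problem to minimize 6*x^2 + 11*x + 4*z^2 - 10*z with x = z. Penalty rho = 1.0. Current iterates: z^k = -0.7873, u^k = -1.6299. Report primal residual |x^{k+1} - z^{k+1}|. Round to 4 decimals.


ADMM iteration with rho = 1.0, z^k = -0.7873, u^k = -1.6299
Step 1: x-update.
Minimize 6*x^2 + 11*x + (1.0/2)*(x + 0.7873 - 1.6299)^2
FOC: (2*6 + 1.0)*x = -11 + 1.0*(-0.7873 + 1.6299)
x^{k+1} = -0.7813
Step 2: z-update.
Minimize 4*z^2 - 10*z + (1.0/2)*(-0.7813 - z - 1.6299)^2
FOC: (2*4 + 1.0)*z = 10 + 1.0*(-0.7813 - 1.6299)
z^{k+1} = 0.8432
Step 3: u-update.
u^{k+1} = -1.6299 - 0.7813 - 0.8432 = -3.2544
Step 4: Primal residual = |-0.7813 - 0.8432| = 1.6245


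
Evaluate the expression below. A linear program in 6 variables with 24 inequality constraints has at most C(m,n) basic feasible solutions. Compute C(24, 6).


Each vertex corresponds to some choice of n active constraints out of m, so the number of vertices is at most C(m, n) = m! / (n!(m-n)!).
m = 24, n = 6
Numerator: 24 * 23 * 22 * 21 * 20 * 19
Denominator: 6! = 720
C(24, 6) = 134596


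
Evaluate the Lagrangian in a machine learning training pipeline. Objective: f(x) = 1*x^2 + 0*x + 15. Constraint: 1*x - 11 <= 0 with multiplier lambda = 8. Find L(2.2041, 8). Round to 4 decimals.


Step 1: Evaluate f(x).
f(2.2041) = 1*2.2041^2 + 0*2.2041 + 15 = 19.8581
Step 2: Evaluate g(x).
g(2.2041) = 1*2.2041 - 11 = -8.7959
Step 3: Compute Lagrangian.
L = 19.8581 + 8*-8.7959 = -50.5091


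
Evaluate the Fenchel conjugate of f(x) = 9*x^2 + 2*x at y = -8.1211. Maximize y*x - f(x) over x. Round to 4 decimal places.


f*(y) = sup_x {y*x - a*x^2 - b*x} = sup_x {(y-b)*x - a*x^2}
FOC: (y - b) - 2a*x = 0 => x* = (y - b)/(2a)
x* = (-8.1211 - 2)/(2*9) = -0.5623
f*(-8.1211) = (y-b)^2/(4a) = (-8.1211 - 2)^2/(4*9)
= 102.4367/36 = 2.8455


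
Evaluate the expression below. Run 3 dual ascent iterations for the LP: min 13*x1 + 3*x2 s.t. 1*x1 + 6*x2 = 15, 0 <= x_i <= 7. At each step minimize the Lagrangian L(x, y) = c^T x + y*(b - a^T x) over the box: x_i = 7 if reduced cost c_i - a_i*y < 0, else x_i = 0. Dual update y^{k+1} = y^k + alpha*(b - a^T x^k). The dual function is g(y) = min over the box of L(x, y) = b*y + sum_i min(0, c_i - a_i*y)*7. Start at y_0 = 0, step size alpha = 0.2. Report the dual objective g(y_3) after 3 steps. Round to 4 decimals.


Dual ascent for LP: min 13*x1 + 3*x2, 1*x1 + 6*x2 = 15, 0 <= x_i <= 7
Step 1: y^k = 0.0, reduced costs: (13.0, 3.0)
  x^k = (0.0, 0.0), subgradient = b - a^T x = 15.0
  y^{k+1} = 0.0 + 0.2*15.0 = 3.0
Step 2: y^k = 3.0, reduced costs: (10.0, -15.0)
  x^k = (0.0, 7.0), subgradient = b - a^T x = -27.0
  y^{k+1} = 3.0 + 0.2*-27.0 = -2.4
Step 3: y^k = -2.4, reduced costs: (15.4, 17.4)
  x^k = (0.0, 0.0), subgradient = b - a^T x = 15.0
  y^{k+1} = -2.4 + 0.2*15.0 = 0.6
Dual objective at y_3 = 0.6: reduced costs (12.4, -0.6), box minimizer x = (0.0, 7.0)
g(y_3) = b*y + (c1 - a1*y)*x1 + (c2 - a2*y)*x2 = 15*0.6 + 12.4*0.0 + (-0.6)*7.0 = 9.0 + 0.0 - 4.2 = 4.8


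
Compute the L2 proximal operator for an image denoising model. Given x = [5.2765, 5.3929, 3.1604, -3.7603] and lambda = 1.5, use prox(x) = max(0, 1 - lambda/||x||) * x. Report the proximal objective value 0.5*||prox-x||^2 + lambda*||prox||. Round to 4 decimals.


Step 1: Compute ||x||.
||x|| = 9.0029
Step 2: Compute scaling factor.
scale = max(0, 1 - 1.5/9.0029) = 0.8334
Step 3: prox(x) = [4.3974, 4.4944, 2.6338, -3.1338]
||prox(x)|| = 7.5029
Step 4: Proximal objective.
0.5*||prox-x||^2 = 1.125
lambda*||prox|| = 11.2544
Total = 12.3794


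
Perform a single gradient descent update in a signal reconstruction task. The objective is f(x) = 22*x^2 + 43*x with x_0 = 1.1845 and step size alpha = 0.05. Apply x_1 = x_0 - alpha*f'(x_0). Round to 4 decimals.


We compute the gradient at x_0 and apply the update.
f'(x) = 44*x + 43
f'(1.1845) = 44*1.1845 + 43 = 95.118
x_1 = 1.1845 - 0.05*95.118 = -3.5714


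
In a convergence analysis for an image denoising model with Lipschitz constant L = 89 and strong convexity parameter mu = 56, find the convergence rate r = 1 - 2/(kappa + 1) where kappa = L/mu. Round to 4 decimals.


Step 1: Compute the condition number.
kappa = L/mu = 89/56 = 1.5893
Step 2: Compute the convergence rate.
r = 1 - 2/(kappa + 1) = 1 - 2*mu/(L + mu) = (L - mu)/(L + mu) = 33/145 = 0.2276


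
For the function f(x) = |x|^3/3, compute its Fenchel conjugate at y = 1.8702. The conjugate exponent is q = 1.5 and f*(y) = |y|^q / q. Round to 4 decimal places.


The conjugate exponent q satisfies 1/p + 1/q = 1.
p = 3, so q = 3/(3 - 1) = 1.5
|y|^q = 1.8702^1.5 = 2.5576
f*(1.8702) = 2.5576 / 1.5 = 1.7051


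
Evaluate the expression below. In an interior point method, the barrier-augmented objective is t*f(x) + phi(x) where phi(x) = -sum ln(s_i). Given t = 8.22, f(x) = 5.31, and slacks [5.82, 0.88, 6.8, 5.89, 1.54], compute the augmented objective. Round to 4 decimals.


Step 1: Compute log-barrier.
ln values: [1.7613, -0.1278, 1.9169, 1.7733, 0.4318]
phi = -(1.7613 - 0.1278 + 1.9169 + 1.7733 + 0.4318) = -5.7554
Step 2: Compute augmented objective.
t*f(x) = 8.22*5.31 = 43.6482
Total = 43.6482 - 5.7554 = 37.8928


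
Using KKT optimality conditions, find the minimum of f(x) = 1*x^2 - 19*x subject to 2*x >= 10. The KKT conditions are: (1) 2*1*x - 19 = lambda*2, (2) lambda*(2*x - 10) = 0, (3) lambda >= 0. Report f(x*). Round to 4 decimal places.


Step 1: Try lambda = 0 (constraint inactive).
Stationarity: 2*1*x - 19 = 0
x* = 19/(2*1) = 9.5
Check constraint: 2*9.5 = 19.0 >= 10 -- satisfied.
Step 2: Compute optimal value.
f(x*) = 1*9.5^2 - 19*9.5 = -90.25


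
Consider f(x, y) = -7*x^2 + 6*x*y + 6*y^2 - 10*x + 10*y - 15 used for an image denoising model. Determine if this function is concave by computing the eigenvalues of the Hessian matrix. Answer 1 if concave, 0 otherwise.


The Hessian of f(x,y) = -7*x^2 + 6*x*y + 6*y^2 - 10*x + 10*y - 15 is:
H = [[-14, 6], [6, 12]]
Trace = -14 + 12 = -2
Determinant = -14*12 - (6)^2 = -204
Discriminant = (-2)^2 - 4*-204 = 820.0
Eigenvalues: lambda_1 = -15.3178, lambda_2 = 13.3178
The function is not concave.

0


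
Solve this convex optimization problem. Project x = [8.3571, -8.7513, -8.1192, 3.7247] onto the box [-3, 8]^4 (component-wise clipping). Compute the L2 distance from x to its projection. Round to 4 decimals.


Project each component onto [-3, 8].
clip(8.3571) = 8.0, clip(-8.7513) = -3.0, clip(-8.1192) = -3.0, clip(3.7247) = 3.7247
Projection = [8.0, -3.0, -3.0, 3.7247]
Squared diffs: [0.1275, 33.0775, 26.2062, 0.0]
Distance = sqrt(59.4112) = 7.7079


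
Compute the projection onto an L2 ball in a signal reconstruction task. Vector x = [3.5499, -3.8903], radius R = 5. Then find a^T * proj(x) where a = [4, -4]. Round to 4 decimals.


Step 1: Compute ||x|| (intermediates to 6 decimals).
||x|| = sqrt(3.5499^2 + (-3.8903)^2) = 5.266519
Step 2: Project.
Since ||x|| > R, scale = R/||x|| = 5/5.266519 = 0.949394, proj(x) = scale * x
proj(x) = [3.370254, -3.693427]
Step 3: Dot product.
a^T * proj(x) = 4*3.370254 - 4*(-3.693427) = 28.2547


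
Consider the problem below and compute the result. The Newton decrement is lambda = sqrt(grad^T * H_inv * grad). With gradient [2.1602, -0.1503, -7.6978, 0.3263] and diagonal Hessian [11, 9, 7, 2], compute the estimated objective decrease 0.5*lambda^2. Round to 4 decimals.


Step 1: H is diagonal, so H^(-1) * g = [0.1964, -0.0167, -1.0997, 0.1632].
Step 2: g^T H^(-1) g = sum_i g_i^2 / H_ii
  = (2.1602)^2/11 + (-0.1503)^2/9 + (-7.6978)^2/7 + (0.3263)^2/2
  = 0.4242 + 0.0025 + 8.4652 + 0.0532 = 8.9451
Step 3: Objective decrease = 0.5 * g^T H^(-1) g = 4.4726


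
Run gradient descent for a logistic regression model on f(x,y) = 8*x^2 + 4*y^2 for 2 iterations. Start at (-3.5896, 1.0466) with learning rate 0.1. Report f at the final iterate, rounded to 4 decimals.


Gradient descent on f(x,y) = 8*x^2 + 4*y^2.
Starting point: (-3.5896, 1.0466), alpha = 0.1
Step 1: grad_x = 2*8*-3.5896 = -57.4336, grad_y = 2*4*1.0466 = 8.3728
  x_1 = -3.5896 - 0.1*-57.4336 = 2.1538
  y_1 = 1.0466 - 0.1*8.3728 = 0.2093
Step 2: grad_x = 2*8*2.1538 = 34.4602, grad_y = 2*4*0.2093 = 1.6746
  x_2 = 2.1538 - 0.1*34.4602 = -1.2923
  y_2 = 0.2093 - 0.1*1.6746 = 0.0419
f(-1.2923, 0.0419) = 8*(-1.2923)^2 + 4*0.0419^2 = 13.3664


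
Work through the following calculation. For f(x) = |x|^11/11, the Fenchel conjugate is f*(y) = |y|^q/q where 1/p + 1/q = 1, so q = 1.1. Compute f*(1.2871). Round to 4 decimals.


The conjugate exponent q satisfies 1/p + 1/q = 1.
p = 11, so q = 11/(11 - 1) = 1.1
|y|^q = 1.2871^1.1 = 1.32
f*(1.2871) = 1.32 / 1.1 = 1.2


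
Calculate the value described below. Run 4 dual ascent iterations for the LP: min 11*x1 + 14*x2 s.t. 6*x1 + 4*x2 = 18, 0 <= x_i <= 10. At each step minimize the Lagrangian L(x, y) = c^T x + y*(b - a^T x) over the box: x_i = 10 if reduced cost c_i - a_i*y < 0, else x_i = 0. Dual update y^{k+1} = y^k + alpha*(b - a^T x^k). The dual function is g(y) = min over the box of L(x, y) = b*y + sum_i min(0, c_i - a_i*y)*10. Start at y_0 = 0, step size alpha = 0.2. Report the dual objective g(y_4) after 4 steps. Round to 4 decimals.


Dual ascent for LP: min 11*x1 + 14*x2, 6*x1 + 4*x2 = 18, 0 <= x_i <= 10
Step 1: y^k = 0.0, reduced costs: (11.0, 14.0)
  x^k = (0.0, 0.0), subgradient = b - a^T x = 18.0
  y^{k+1} = 0.0 + 0.2*18.0 = 3.6
Step 2: y^k = 3.6, reduced costs: (-10.6, -0.4)
  x^k = (10.0, 10.0), subgradient = b - a^T x = -82.0
  y^{k+1} = 3.6 + 0.2*-82.0 = -12.8
Step 3: y^k = -12.8, reduced costs: (87.8, 65.2)
  x^k = (0.0, 0.0), subgradient = b - a^T x = 18.0
  y^{k+1} = -12.8 + 0.2*18.0 = -9.2
Step 4: y^k = -9.2, reduced costs: (66.2, 50.8)
  x^k = (0.0, 0.0), subgradient = b - a^T x = 18.0
  y^{k+1} = -9.2 + 0.2*18.0 = -5.6
Dual objective at y_4 = -5.6: reduced costs (44.6, 36.4), box minimizer x = (0.0, 0.0)
g(y_4) = b*y + (c1 - a1*y)*x1 + (c2 - a2*y)*x2 = 18*(-5.6) + 44.6*0.0 + 36.4*0.0 = -100.8 + 0.0 + 0.0 = -100.8


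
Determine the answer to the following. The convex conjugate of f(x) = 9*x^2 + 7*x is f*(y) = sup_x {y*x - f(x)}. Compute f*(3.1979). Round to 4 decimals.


f*(y) = sup_x {y*x - a*x^2 - b*x} = sup_x {(y-b)*x - a*x^2}
FOC: (y - b) - 2a*x = 0 => x* = (y - b)/(2a)
x* = (3.1979 - 7)/(2*9) = -0.2112
f*(3.1979) = (y-b)^2/(4a) = (3.1979 - 7)^2/(4*9)
= 14.456/36 = 0.4016


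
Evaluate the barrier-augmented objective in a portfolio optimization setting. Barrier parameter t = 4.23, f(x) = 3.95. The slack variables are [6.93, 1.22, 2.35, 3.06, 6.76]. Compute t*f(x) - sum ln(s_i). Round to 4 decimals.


Step 1: Compute log-barrier.
ln values: [1.9359, 0.1989, 0.8544, 1.1184, 1.911]
phi = -(1.9359 + 0.1989 + 0.8544 + 1.1184 + 1.911) = -6.0186
Step 2: Compute augmented objective.
t*f(x) = 4.23*3.95 = 16.7085
Total = 16.7085 - 6.0186 = 10.6899


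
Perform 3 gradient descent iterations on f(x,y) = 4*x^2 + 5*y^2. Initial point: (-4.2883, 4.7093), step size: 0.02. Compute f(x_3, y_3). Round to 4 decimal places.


Gradient descent on f(x,y) = 4*x^2 + 5*y^2.
Starting point: (-4.2883, 4.7093), alpha = 0.02
Step 1: grad_x = 2*4*-4.2883 = -34.3064, grad_y = 2*5*4.7093 = 47.093
  x_1 = -4.2883 - 0.02*-34.3064 = -3.6022
  y_1 = 4.7093 - 0.02*47.093 = 3.7674
Step 2: grad_x = 2*4*-3.6022 = -28.8174, grad_y = 2*5*3.7674 = 37.6744
  x_2 = -3.6022 - 0.02*-28.8174 = -3.0258
  y_2 = 3.7674 - 0.02*37.6744 = 3.014
Step 3: grad_x = 2*4*-3.0258 = -24.2066, grad_y = 2*5*3.014 = 30.1395
  x_3 = -3.0258 - 0.02*-24.2066 = -2.5417
  y_3 = 3.014 - 0.02*30.1395 = 2.4112
f(-2.5417, 2.4112) = 4*(-2.5417)^2 + 5*2.4112^2 = 54.9093


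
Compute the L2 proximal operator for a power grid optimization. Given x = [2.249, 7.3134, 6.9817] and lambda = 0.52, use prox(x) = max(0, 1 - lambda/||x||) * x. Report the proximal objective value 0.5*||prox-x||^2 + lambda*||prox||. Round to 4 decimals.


Step 1: Compute ||x||.
||x|| = 10.358
Step 2: Compute scaling factor.
scale = max(0, 1 - 0.52/10.358) = 0.9498
Step 3: prox(x) = [2.1361, 6.9462, 6.6312]
||prox(x)|| = 9.838
Step 4: Proximal objective.
0.5*||prox-x||^2 = 0.1352
lambda*||prox|| = 5.1158
Total = 5.251


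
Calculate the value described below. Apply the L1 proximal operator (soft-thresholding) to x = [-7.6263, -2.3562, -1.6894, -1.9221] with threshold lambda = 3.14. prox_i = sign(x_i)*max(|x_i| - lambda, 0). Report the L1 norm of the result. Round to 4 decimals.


Soft-thresholding with lambda = 3.14:
prox(-7.6263) = sign(-7.6263)*max(|-7.6263| - 3.14, 0) = -4.4863
prox(-2.3562) = sign(-2.3562)*max(|-2.3562| - 3.14, 0) = 0.0
prox(-1.6894) = sign(-1.6894)*max(|-1.6894| - 3.14, 0) = 0.0
prox(-1.9221) = sign(-1.9221)*max(|-1.9221| - 3.14, 0) = 0.0
prox(x) = [-4.4863, 0.0, 0.0, 0.0]
||prox(x)||_1 = 4.4863 + 0.0 + 0.0 + 0.0 = 4.4863


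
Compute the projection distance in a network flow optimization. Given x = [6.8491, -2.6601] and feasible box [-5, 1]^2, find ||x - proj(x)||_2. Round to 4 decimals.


Project each component onto [-5, 1].
clip(6.8491) = 1.0, clip(-2.6601) = -2.6601
Projection = [1.0, -2.6601]
Squared diffs: [34.212, 0.0]
Distance = sqrt(34.212) = 5.8491


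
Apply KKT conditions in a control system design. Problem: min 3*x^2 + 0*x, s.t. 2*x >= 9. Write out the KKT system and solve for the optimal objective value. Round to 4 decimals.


Step 1: Try lambda = 0 (constraint inactive).
x_unc = 0/(2*3) = 0.0
Check: 2*0.0 = 0.0 < 9 -- violated!
Step 2: Constraint must be active: 2*x = 9
x* = 9/2 = 4.5
lambda = (2*3*4.5 + 0)/2 = 13.5
Step 3: Compute optimal value.
f(x*) = 3*4.5^2 + 0*4.5 = 60.75


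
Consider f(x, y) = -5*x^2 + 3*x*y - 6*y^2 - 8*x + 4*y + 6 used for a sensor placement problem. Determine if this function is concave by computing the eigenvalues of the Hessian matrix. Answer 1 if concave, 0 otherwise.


The Hessian of f(x,y) = -5*x^2 + 3*x*y - 6*y^2 - 8*x + 4*y + 6 is:
H = [[-10, 3], [3, -12]]
Trace = -10 - 12 = -22
Determinant = -10*-12 - (3)^2 = 111
Discriminant = (-22)^2 - 4*111 = 40.0
Eigenvalues: lambda_1 = -14.1623, lambda_2 = -7.8377
The function is concave.

1


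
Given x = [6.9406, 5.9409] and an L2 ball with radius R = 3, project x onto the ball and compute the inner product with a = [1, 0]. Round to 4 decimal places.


Step 1: Compute ||x|| (intermediates to 6 decimals).
||x|| = sqrt(6.9406^2 + 5.9409^2) = 9.135985
Step 2: Project.
Since ||x|| > R, scale = R/||x|| = 3/9.135985 = 0.328372, proj(x) = scale * x
proj(x) = [2.279099, 1.950825]
Step 3: Dot product.
a^T * proj(x) = 1*2.279099 + 0*1.950825 = 2.2791


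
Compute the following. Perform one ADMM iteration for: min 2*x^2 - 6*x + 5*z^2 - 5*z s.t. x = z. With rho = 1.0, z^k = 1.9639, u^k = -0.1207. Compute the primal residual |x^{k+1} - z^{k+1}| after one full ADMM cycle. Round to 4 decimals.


ADMM iteration with rho = 1.0, z^k = 1.9639, u^k = -0.1207
Step 1: x-update.
Minimize 2*x^2 - 6*x + (1.0/2)*(x - 1.9639 - 0.1207)^2
FOC: (2*2 + 1.0)*x = 6 + 1.0*(1.9639 + 0.1207)
x^{k+1} = 1.6169
Step 2: z-update.
Minimize 5*z^2 - 5*z + (1.0/2)*(1.6169 - z - 0.1207)^2
FOC: (2*5 + 1.0)*z = 5 + 1.0*(1.6169 - 0.1207)
z^{k+1} = 0.5906
Step 3: u-update.
u^{k+1} = -0.1207 + 1.6169 - 0.5906 = 0.9057
Step 4: Primal residual = |1.6169 - 0.5906| = 1.0264


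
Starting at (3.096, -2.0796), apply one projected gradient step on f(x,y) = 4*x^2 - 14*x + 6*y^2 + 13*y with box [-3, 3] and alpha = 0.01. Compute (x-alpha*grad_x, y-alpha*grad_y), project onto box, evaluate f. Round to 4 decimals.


Step 1: Compute gradient at (3.096, -2.0796).
grad_x = 2*4*3.096 - 14 = 10.768
grad_y = 2*6*-2.0796 + 13 = -11.9552
Step 2: Gradient step.
x_raw = 3.096 - 0.01*10.768 = 2.9883
y_raw = -2.0796 - 0.01*-11.9552 = -1.96
Step 3: Project onto [-3, 3].
x_proj = clip(2.9883) = 2.9883
y_proj = clip(-1.96) = -1.96
Step 4: Evaluate f.
f(2.9883, -1.96) = -8.5461


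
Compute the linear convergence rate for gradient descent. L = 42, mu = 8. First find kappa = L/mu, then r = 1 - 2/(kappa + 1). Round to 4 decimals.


Step 1: Compute the condition number.
kappa = L/mu = 42/8 = 5.25
Step 2: Compute the convergence rate.
r = 1 - 2/(kappa + 1) = 1 - 2*mu/(L + mu) = (L - mu)/(L + mu) = 34/50 = 0.68


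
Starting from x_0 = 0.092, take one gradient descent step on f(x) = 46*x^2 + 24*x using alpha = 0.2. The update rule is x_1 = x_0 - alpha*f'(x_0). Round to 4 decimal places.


We compute the gradient at x_0 and apply the update.
f'(x) = 92*x + 24
f'(0.092) = 92*0.092 + 24 = 32.464
x_1 = 0.092 - 0.2*32.464 = -6.4008


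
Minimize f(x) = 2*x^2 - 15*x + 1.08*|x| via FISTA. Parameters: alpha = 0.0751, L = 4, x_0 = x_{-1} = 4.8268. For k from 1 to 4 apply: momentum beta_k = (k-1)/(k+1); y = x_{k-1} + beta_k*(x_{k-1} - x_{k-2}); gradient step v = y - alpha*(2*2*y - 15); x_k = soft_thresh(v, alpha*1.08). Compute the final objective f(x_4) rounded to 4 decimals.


FISTA on f(x) = 2*x^2 - 15*x + 1.08*|x|
L = 4, alpha = 0.0751
Iteration 1: beta = 0.0, y = 4.8268 + 0.0*(4.8268 - 4.8268) = 4.8268
  grad(y) = 4.3072, v = y - alpha*grad = 4.5033
  prox(v) = soft_thresh(4.5033, 0.0811) = 4.4222
Iteration 2: beta = 0.3333, y = 4.4222 + 0.3333*(4.4222 - 4.8268) = 4.2874
  grad(y) = 2.1494, v = y - alpha*grad = 4.1259
  prox(v) = soft_thresh(4.1259, 0.0811) = 4.0448
Iteration 3: beta = 0.5, y = 4.0448 + 0.5*(4.0448 - 4.4222) = 3.8561
  grad(y) = 0.4245, v = y - alpha*grad = 3.8243
  prox(v) = soft_thresh(3.8243, 0.0811) = 3.7431
Iteration 4: beta = 0.6, y = 3.7431 + 0.6*(3.7431 - 4.0448) = 3.5621
  grad(y) = -0.7515, v = y - alpha*grad = 3.6186
  prox(v) = soft_thresh(3.6186, 0.0811) = 3.5375
f(x_4) = 2*3.5375^2 - 15*3.5375 + 1.08*|3.5375| = -24.2142


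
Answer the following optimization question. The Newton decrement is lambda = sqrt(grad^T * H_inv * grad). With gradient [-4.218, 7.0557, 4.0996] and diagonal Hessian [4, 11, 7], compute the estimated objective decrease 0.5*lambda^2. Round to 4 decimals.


Step 1: H is diagonal, so H^(-1) * g = [-1.0545, 0.6414, 0.5857].
Step 2: g^T H^(-1) g = sum_i g_i^2 / H_ii
  = (-4.218)^2/4 + (7.0557)^2/11 + (4.0996)^2/7
  = 4.4479 + 4.5257 + 2.401 = 11.3746
Step 3: Objective decrease = 0.5 * g^T H^(-1) g = 5.6873


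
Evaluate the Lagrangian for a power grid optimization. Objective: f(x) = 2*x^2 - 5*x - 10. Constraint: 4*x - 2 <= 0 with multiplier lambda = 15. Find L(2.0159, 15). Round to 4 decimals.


Step 1: Evaluate f(x).
f(2.0159) = 2*2.0159^2 - 5*2.0159 - 10 = -11.9518
Step 2: Evaluate g(x).
g(2.0159) = 4*2.0159 - 2 = 6.0636
Step 3: Compute Lagrangian.
L = -11.9518 + 15*6.0636 = 79.0022


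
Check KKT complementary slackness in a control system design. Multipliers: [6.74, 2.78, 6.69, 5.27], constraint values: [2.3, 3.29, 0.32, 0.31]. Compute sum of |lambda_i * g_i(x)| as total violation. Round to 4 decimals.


KKT complementary slackness check:
lambda_1 * g_1 = 6.74 * 2.3 = 15.502
lambda_2 * g_2 = 2.78 * 3.29 = 9.1462
lambda_3 * g_3 = 6.69 * 0.32 = 2.1408
lambda_4 * g_4 = 5.27 * 0.31 = 1.6337
Total violation = 15.502 + 9.1462 + 2.1408 + 1.6337 = 28.4227


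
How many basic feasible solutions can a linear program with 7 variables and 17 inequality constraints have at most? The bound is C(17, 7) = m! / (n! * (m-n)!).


Each vertex corresponds to some choice of n active constraints out of m, so the number of vertices is at most C(m, n) = m! / (n!(m-n)!).
m = 17, n = 7
Numerator: 17 * 16 * 15 * 14 * 13 * 12 * 11
Denominator: 7! = 5040
C(17, 7) = 19448


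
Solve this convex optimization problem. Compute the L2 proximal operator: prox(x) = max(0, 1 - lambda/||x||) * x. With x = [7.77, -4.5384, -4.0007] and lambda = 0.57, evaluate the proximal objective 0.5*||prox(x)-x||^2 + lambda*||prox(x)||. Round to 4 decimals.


Step 1: Compute ||x||.
||x|| = 9.8476
Step 2: Compute scaling factor.
scale = max(0, 1 - 0.57/9.8476) = 0.9421
Step 3: prox(x) = [7.3203, -4.2757, -3.7691]
||prox(x)|| = 9.2776
Step 4: Proximal objective.
0.5*||prox-x||^2 = 0.1625
lambda*||prox|| = 5.2882
Total = 5.4507


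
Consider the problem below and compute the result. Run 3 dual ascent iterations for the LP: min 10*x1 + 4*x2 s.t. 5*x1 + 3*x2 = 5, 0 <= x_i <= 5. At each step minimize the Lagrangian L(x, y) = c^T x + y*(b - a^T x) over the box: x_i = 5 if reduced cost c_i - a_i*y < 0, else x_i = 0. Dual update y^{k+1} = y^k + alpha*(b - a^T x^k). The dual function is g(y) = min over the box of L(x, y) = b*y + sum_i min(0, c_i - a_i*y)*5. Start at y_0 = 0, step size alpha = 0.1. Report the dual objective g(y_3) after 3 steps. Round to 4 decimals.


Dual ascent for LP: min 10*x1 + 4*x2, 5*x1 + 3*x2 = 5, 0 <= x_i <= 5
Step 1: y^k = 0.0, reduced costs: (10.0, 4.0)
  x^k = (0.0, 0.0), subgradient = b - a^T x = 5.0
  y^{k+1} = 0.0 + 0.1*5.0 = 0.5
Step 2: y^k = 0.5, reduced costs: (7.5, 2.5)
  x^k = (0.0, 0.0), subgradient = b - a^T x = 5.0
  y^{k+1} = 0.5 + 0.1*5.0 = 1.0
Step 3: y^k = 1.0, reduced costs: (5.0, 1.0)
  x^k = (0.0, 0.0), subgradient = b - a^T x = 5.0
  y^{k+1} = 1.0 + 0.1*5.0 = 1.5
Dual objective at y_3 = 1.5: reduced costs (2.5, -0.5), box minimizer x = (0.0, 5.0)
g(y_3) = b*y + (c1 - a1*y)*x1 + (c2 - a2*y)*x2 = 5*1.5 + 2.5*0.0 + (-0.5)*5.0 = 7.5 + 0.0 - 2.5 = 5.0


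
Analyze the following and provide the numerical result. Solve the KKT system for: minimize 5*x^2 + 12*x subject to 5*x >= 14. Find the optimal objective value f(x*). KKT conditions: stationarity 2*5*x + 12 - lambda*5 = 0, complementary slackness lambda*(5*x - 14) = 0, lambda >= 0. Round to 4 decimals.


Step 1: Try lambda = 0 (constraint inactive).
x_unc = -12/(2*5) = -1.2
Check: 5*-1.2 = -6.0 < 14 -- violated!
Step 2: Constraint must be active: 5*x = 14
x* = 14/5 = 2.8
lambda = (2*5*2.8 + 12)/5 = 8.0
Step 3: Compute optimal value.
f(x*) = 5*2.8^2 + 12*2.8 = 72.8


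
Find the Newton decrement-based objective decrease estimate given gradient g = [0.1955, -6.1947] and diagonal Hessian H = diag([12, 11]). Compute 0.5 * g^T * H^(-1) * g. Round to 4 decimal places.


Step 1: H is diagonal, so H^(-1) * g = [0.0163, -0.5632].
Step 2: g^T H^(-1) g = sum_i g_i^2 / H_ii
  = (0.1955)^2/12 + (-6.1947)^2/11
  = 0.0032 + 3.4886 = 3.4918
Step 3: Objective decrease = 0.5 * g^T H^(-1) g = 1.7459


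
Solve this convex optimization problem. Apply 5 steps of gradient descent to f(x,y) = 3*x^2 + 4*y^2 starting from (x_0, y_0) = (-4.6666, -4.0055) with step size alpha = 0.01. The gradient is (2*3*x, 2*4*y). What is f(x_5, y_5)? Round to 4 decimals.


Gradient descent on f(x,y) = 3*x^2 + 4*y^2.
Starting point: (-4.6666, -4.0055), alpha = 0.01
Step 1: grad_x = 2*3*-4.6666 = -27.9996, grad_y = 2*4*-4.0055 = -32.044
  x_1 = -4.6666 - 0.01*-27.9996 = -4.3866
  y_1 = -4.0055 - 0.01*-32.044 = -3.6851
Step 2: grad_x = 2*3*-4.3866 = -26.3196, grad_y = 2*4*-3.6851 = -29.4805
  x_2 = -4.3866 - 0.01*-26.3196 = -4.1234
  y_2 = -3.6851 - 0.01*-29.4805 = -3.3903
Step 3: grad_x = 2*3*-4.1234 = -24.7404, grad_y = 2*4*-3.3903 = -27.122
  x_3 = -4.1234 - 0.01*-24.7404 = -3.876
  y_3 = -3.3903 - 0.01*-27.122 = -3.119
Step 4: grad_x = 2*3*-3.876 = -23.256, grad_y = 2*4*-3.119 = -24.9523
  x_4 = -3.876 - 0.01*-23.256 = -3.6434
  y_4 = -3.119 - 0.01*-24.9523 = -2.8695
Step 5: grad_x = 2*3*-3.6434 = -21.8607, grad_y = 2*4*-2.8695 = -22.9561
  x_5 = -3.6434 - 0.01*-21.8607 = -3.4248
  y_5 = -2.8695 - 0.01*-22.9561 = -2.64
f(-3.4248, -2.64) = 3*(-3.4248)^2 + 4*(-2.64)^2 = 63.0659


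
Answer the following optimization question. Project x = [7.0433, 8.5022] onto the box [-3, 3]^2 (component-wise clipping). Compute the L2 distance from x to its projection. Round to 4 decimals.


Project each component onto [-3, 3].
clip(7.0433) = 3.0, clip(8.5022) = 3.0
Projection = [3.0, 3.0]
Squared diffs: [16.3483, 30.2742]
Distance = sqrt(46.6225) = 6.8281


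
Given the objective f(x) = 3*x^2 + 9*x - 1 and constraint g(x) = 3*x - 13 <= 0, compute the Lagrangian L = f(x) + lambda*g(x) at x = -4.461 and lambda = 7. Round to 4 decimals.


Step 1: Evaluate f(x).
f(-4.461) = 3*(-4.461)^2 + 9*(-4.461) - 1 = 18.5526
Step 2: Evaluate g(x).
g(-4.461) = 3*-4.461 - 13 = -26.383
Step 3: Compute Lagrangian.
L = 18.5526 + 7*-26.383 = -166.1284


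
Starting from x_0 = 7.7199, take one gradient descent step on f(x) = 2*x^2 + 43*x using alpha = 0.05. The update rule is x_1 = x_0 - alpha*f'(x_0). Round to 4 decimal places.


We compute the gradient at x_0 and apply the update.
f'(x) = 4*x + 43
f'(7.7199) = 4*7.7199 + 43 = 73.8796
x_1 = 7.7199 - 0.05*73.8796 = 4.0259


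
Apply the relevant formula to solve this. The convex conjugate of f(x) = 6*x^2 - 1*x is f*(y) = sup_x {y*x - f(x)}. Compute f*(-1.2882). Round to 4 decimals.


f*(y) = sup_x {y*x - a*x^2 - b*x} = sup_x {(y-b)*x - a*x^2}
FOC: (y - b) - 2a*x = 0 => x* = (y - b)/(2a)
x* = (-1.2882 + 1)/(2*6) = -0.024
f*(-1.2882) = (y-b)^2/(4a) = (-1.2882 + 1)^2/(4*6)
= 0.0831/24 = 0.0035


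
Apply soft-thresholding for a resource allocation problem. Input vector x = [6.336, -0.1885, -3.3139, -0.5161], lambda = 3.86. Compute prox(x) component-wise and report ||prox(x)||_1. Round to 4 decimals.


Soft-thresholding with lambda = 3.86:
prox(6.336) = sign(6.336)*max(|6.336| - 3.86, 0) = 2.476
prox(-0.1885) = sign(-0.1885)*max(|-0.1885| - 3.86, 0) = 0.0
prox(-3.3139) = sign(-3.3139)*max(|-3.3139| - 3.86, 0) = 0.0
prox(-0.5161) = sign(-0.5161)*max(|-0.5161| - 3.86, 0) = 0.0
prox(x) = [2.476, 0.0, 0.0, 0.0]
||prox(x)||_1 = 2.476 + 0.0 + 0.0 + 0.0 = 2.476


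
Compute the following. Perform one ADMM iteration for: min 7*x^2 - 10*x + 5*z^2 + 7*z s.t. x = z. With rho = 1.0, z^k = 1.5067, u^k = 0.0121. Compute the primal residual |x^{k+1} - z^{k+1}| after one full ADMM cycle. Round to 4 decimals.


ADMM iteration with rho = 1.0, z^k = 1.5067, u^k = 0.0121
Step 1: x-update.
Minimize 7*x^2 - 10*x + (1.0/2)*(x - 1.5067 + 0.0121)^2
FOC: (2*7 + 1.0)*x = 10 + 1.0*(1.5067 - 0.0121)
x^{k+1} = 0.7663
Step 2: z-update.
Minimize 5*z^2 + 7*z + (1.0/2)*(0.7663 - z + 0.0121)^2
FOC: (2*5 + 1.0)*z = -7 + 1.0*(0.7663 + 0.0121)
z^{k+1} = -0.5656
Step 3: u-update.
u^{k+1} = 0.0121 + 0.7663 + 0.5656 = 1.344
Step 4: Primal residual = |0.7663 + 0.5656| = 1.3319


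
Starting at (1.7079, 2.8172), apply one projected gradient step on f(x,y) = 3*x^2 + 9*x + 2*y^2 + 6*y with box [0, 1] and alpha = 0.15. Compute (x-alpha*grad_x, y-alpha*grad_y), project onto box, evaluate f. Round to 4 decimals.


Step 1: Compute gradient at (1.7079, 2.8172).
grad_x = 2*3*1.7079 + 9 = 19.2474
grad_y = 2*2*2.8172 + 6 = 17.2688
Step 2: Gradient step.
x_raw = 1.7079 - 0.15*19.2474 = -1.1792
y_raw = 2.8172 - 0.15*17.2688 = 0.2269
Step 3: Project onto [0, 1].
x_proj = clip(-1.1792) = 0.0
y_proj = clip(0.2269) = 0.2269
Step 4: Evaluate f.
f(0.0, 0.2269) = 1.4642


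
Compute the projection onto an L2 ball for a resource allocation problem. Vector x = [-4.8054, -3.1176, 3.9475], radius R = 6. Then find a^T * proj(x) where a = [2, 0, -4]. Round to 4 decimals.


Step 1: Compute ||x|| (intermediates to 6 decimals).
||x|| = sqrt((-4.8054)^2 + (-3.1176)^2 + 3.9475^2) = 6.956584
Step 2: Project.
Since ||x|| > R, scale = R/||x|| = 6/6.956584 = 0.862492, proj(x) = scale * x
proj(x) = [-4.144619, -2.688905, 3.404687]
Step 3: Dot product.
a^T * proj(x) = 2*(-4.144619) + 0*(-2.688905) - 4*3.404687 = -21.908


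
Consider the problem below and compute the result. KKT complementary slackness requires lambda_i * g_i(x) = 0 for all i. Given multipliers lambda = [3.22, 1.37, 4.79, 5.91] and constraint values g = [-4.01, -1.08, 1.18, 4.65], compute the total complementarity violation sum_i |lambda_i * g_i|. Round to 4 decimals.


KKT complementary slackness check:
lambda_1 * g_1 = 3.22 * -4.01 = -12.9122
lambda_2 * g_2 = 1.37 * -1.08 = -1.4796
lambda_3 * g_3 = 4.79 * 1.18 = 5.6522
lambda_4 * g_4 = 5.91 * 4.65 = 27.4815
Total violation = 12.9122 + 1.4796 + 5.6522 + 27.4815 = 47.5255


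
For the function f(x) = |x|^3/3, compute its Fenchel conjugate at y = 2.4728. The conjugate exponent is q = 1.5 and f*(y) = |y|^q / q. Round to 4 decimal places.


The conjugate exponent q satisfies 1/p + 1/q = 1.
p = 3, so q = 3/(3 - 1) = 1.5
|y|^q = 2.4728^1.5 = 3.8885
f*(2.4728) = 3.8885 / 1.5 = 2.5923


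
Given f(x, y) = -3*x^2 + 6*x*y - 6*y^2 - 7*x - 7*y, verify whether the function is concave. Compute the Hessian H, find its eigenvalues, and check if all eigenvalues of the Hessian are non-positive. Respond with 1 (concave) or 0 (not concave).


The Hessian of f(x,y) = -3*x^2 + 6*x*y - 6*y^2 - 7*x - 7*y is:
H = [[-6, 6], [6, -12]]
Trace = -6 - 12 = -18
Determinant = -6*-12 - (6)^2 = 36
Discriminant = (-18)^2 - 4*36 = 180.0
Eigenvalues: lambda_1 = -15.7082, lambda_2 = -2.2918
The function is concave.

1


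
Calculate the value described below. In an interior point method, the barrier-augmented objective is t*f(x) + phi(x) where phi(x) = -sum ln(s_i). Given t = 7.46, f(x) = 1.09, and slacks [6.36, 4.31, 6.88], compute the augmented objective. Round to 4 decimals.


Step 1: Compute log-barrier.
ln values: [1.85, 1.4609, 1.9286]
phi = -(1.85 + 1.4609 + 1.9286) = -5.2396
Step 2: Compute augmented objective.
t*f(x) = 7.46*1.09 = 8.1314
Total = 8.1314 - 5.2396 = 2.8918


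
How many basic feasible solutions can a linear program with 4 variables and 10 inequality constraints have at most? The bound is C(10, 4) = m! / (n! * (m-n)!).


Each vertex corresponds to some choice of n active constraints out of m, so the number of vertices is at most C(m, n) = m! / (n!(m-n)!).
m = 10, n = 4
Numerator: 10 * 9 * 8 * 7
Denominator: 4! = 24
C(10, 4) = 210


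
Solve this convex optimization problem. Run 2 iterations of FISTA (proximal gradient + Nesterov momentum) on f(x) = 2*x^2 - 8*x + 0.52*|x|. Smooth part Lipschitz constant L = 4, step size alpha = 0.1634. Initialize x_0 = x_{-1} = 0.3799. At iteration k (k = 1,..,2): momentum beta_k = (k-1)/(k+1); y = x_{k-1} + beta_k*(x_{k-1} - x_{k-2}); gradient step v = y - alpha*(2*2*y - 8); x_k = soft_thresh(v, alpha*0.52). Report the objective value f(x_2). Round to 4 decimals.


FISTA on f(x) = 2*x^2 - 8*x + 0.52*|x|
L = 4, alpha = 0.1634
Iteration 1: beta = 0.0, y = 0.3799 + 0.0*(0.3799 - 0.3799) = 0.3799
  grad(y) = -6.4804, v = y - alpha*grad = 1.4388
  prox(v) = soft_thresh(1.4388, 0.085) = 1.3538
Iteration 2: beta = 0.3333, y = 1.3538 + 0.3333*(1.3538 - 0.3799) = 1.6785
  grad(y) = -1.2861, v = y - alpha*grad = 1.8886
  prox(v) = soft_thresh(1.8886, 0.085) = 1.8037
f(x_2) = 2*1.8037^2 - 8*1.8037 + 0.52*|1.8037| = -6.985
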